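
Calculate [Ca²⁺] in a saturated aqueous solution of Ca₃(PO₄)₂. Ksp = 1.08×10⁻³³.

Ca₃(PO₄)₂(s) ⇌ 3 Ca²⁺(aq) + 2 PO₄³⁻(aq)
Let s be the molar solubility. Then [Ca²⁺] = 3s and [PO₄³⁻] = 2s.
Ksp = [Ca²⁺]^3[PO₄³⁻]^2 = (3s)^3 · (2s)^2 = 108s^5 = 1.08×10⁻³³
s = 1.00×10⁻⁷ M
[Ca²⁺] = 3s = 3.00×10⁻⁷ M

3.00×10⁻⁷ M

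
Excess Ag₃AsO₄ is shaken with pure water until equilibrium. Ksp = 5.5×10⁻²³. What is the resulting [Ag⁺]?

3.6×10⁻⁶ M

Ag₃AsO₄(s) ⇌ 3 Ag⁺(aq) + AsO₄³⁻(aq)
With molar solubility s: [Ag⁺] = 3s, [AsO₄³⁻] = s.
Ksp = [Ag⁺]^3[AsO₄³⁻] = (3s)^3 · s = 27s^4 = 5.5×10⁻²³
s = 1.2×10⁻⁶ mol L⁻¹
[Ag⁺] = 3s = 3.6×10⁻⁶ mol L⁻¹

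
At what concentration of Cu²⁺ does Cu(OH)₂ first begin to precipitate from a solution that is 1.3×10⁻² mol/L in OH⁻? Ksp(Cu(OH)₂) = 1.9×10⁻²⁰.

1.1×10⁻¹⁶ M

Each salt precipitates once Q = Ksp for that salt.
Cu(OH)₂(s) ⇌ Cu²⁺(aq) + 2 OH⁻(aq)
Ksp = [Cu²⁺][OH⁻]^2 = [Cu²⁺](1.3×10⁻²)^2
[Cu²⁺] = 1.9×10⁻²⁰ / (1.3×10⁻²)^2 = 1.1×10⁻¹⁶
[Cu²⁺] = 1.1×10⁻¹⁶ mol/L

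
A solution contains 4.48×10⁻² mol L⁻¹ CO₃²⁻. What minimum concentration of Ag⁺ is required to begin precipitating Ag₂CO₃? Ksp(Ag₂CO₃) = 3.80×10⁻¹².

Each salt precipitates once Q = Ksp for that salt.
Ag₂CO₃(s) ⇌ 2 Ag⁺(aq) + CO₃²⁻(aq)
Ksp = [Ag⁺]^2[CO₃²⁻] = [Ag⁺]^2(4.48×10⁻²)
[Ag⁺]^2 = 3.80×10⁻¹² / (4.48×10⁻²) = 8.48×10⁻¹¹
[Ag⁺] = 9.21×10⁻⁶ mol L⁻¹

9.21×10⁻⁶ M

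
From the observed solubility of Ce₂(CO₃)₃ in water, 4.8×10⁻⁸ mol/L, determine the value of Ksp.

Ce₂(CO₃)₃(s) ⇌ 2 Ce³⁺(aq) + 3 CO₃²⁻(aq)
Let s be the molar solubility. Then [Ce³⁺] = 2s and [CO₃²⁻] = 3s.
Ksp = [Ce³⁺]^2[CO₃²⁻]^3 = (2s)^2 · (3s)^3 = 108s^5
Ksp = 108 × (4.8×10⁻⁸)^5 = 2.8×10⁻³⁵

Ksp = 2.8×10⁻³⁵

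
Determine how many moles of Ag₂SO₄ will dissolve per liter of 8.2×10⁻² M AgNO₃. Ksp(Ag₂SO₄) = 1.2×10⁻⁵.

Ag₂SO₄(s) ⇌ 2 Ag⁺(aq) + SO₄²⁻(aq)
The solution already contains Ag⁺ at 8.2×10⁻² M. Let s be the molar solubility of Ag₂SO₄.
[Ag⁺] ≈ 8.2×10⁻² M (common ion dominates); [SO₄²⁻] = s.
Ksp = [Ag⁺]^2[SO₄²⁻] = (8.2×10⁻²)^2s
s = 1.2×10⁻⁵ / (8.2×10⁻²)^2 = 1.8×10⁻³
s = 1.8×10⁻³ M

1.8×10⁻³ M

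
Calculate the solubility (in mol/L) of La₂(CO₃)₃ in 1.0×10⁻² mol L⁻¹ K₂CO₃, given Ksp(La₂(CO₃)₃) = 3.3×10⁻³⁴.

9.1×10⁻¹⁵ M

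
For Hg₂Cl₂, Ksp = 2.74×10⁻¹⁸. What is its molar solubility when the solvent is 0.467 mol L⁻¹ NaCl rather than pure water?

Hg₂Cl₂(s) ⇌ Hg₂²⁺(aq) + 2 Cl⁻(aq)
The solution already contains Cl⁻ at 0.467 mol L⁻¹. Let s be the molar solubility of Hg₂Cl₂.
[Cl⁻] ≈ 0.467 mol L⁻¹ (common ion dominates); [Hg₂²⁺] = s.
Ksp = [Hg₂²⁺][Cl⁻]^2 = s(0.467)^2
s = 2.74×10⁻¹⁸ / (0.467)^2 = 1.26×10⁻¹⁷
s = 1.26×10⁻¹⁷ mol L⁻¹

1.26×10⁻¹⁷ M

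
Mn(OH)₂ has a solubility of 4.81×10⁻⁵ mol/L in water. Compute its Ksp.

Mn(OH)₂(s) ⇌ Mn²⁺(aq) + 2 OH⁻(aq)
With molar solubility s: [Mn²⁺] = s, [OH⁻] = 2s.
Ksp = [Mn²⁺][OH⁻]^2 = s · (2s)^2 = 4s^3
Ksp = 4 × (4.81×10⁻⁵)^3 = 4.45×10⁻¹³

Ksp = 4.45×10⁻¹³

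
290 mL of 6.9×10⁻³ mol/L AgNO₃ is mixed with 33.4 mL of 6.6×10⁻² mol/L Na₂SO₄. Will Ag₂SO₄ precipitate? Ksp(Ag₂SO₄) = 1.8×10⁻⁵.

Total volume after mixing = 290 + 33.4 = 323.4 mL.
[Ag⁺] = (6.9×10⁻³)(290)/323.4 = 6.2×10⁻³ mol/L
[SO₄²⁻] = (6.6×10⁻²)(33.4)/323.4 = 6.8×10⁻³ mol/L
Q = [Ag⁺]^2[SO₄²⁻] = 2.6×10⁻⁷
Since Q (2.6×10⁻⁷) is less than Ksp (1.8×10⁻⁵), no Ag₂SO₄ precipitates.

No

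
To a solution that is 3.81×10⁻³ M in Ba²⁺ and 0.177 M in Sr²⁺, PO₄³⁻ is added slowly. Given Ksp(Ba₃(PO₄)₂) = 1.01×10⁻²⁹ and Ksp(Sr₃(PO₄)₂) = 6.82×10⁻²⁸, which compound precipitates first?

Precipitation begins when Q = Ksp.
For Ba₃(PO₄)₂: [PO₄³⁻] = (Ksp/[Ba²⁺]^3)^(1/2) = 1.35×10⁻¹¹ M
For Sr₃(PO₄)₂: [PO₄³⁻] = (Ksp/[Sr²⁺]^3)^(1/2) = 3.51×10⁻¹³ M
The smaller threshold [PO₄³⁻] is reached first, so Sr₃(PO₄)₂ precipitates first.

Sr₃(PO₄)₂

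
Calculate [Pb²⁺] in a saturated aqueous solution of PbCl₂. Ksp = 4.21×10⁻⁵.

2.19×10⁻² M

PbCl₂(s) ⇌ Pb²⁺(aq) + 2 Cl⁻(aq)
Let s be the molar solubility. Then [Pb²⁺] = s and [Cl⁻] = 2s.
Ksp = [Pb²⁺][Cl⁻]^2 = s · (2s)^2 = 4s^3 = 4.21×10⁻⁵
s = 2.19×10⁻² mol/L
[Pb²⁺] = s = 2.19×10⁻² mol/L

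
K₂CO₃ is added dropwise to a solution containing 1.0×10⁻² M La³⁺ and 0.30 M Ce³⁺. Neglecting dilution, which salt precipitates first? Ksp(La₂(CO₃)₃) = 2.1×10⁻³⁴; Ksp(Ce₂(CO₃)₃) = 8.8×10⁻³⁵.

Ce₂(CO₃)₃

Precipitation begins when Q = Ksp.
For La₂(CO₃)₃: [CO₃²⁻] = (Ksp/[La³⁺]^2)^(1/3) = 1.3×10⁻¹⁰ M
For Ce₂(CO₃)₃: [CO₃²⁻] = (Ksp/[Ce³⁺]^2)^(1/3) = 9.9×10⁻¹² M
The smaller threshold [CO₃²⁻] is reached first, so Ce₂(CO₃)₃ precipitates first.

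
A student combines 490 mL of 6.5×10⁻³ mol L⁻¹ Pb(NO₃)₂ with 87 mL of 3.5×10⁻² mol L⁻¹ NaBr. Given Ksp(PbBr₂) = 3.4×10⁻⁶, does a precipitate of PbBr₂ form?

No

After mixing, V = 490 mL + 87 mL = 577 mL.
[Pb²⁺] = (6.5×10⁻³)(490)/577 = 5.5×10⁻³ mol L⁻¹
[Br⁻] = (3.5×10⁻²)(87)/577 = 5.3×10⁻³ mol L⁻¹
Q = [Pb²⁺][Br⁻]^2 = 1.5×10⁻⁷
Q = 1.5×10⁻⁷ < Ksp = 3.4×10⁻⁶, so the solution is unsaturated and no precipitate forms.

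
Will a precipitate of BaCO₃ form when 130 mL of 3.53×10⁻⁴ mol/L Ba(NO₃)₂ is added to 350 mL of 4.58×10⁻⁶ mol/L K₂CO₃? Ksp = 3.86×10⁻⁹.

No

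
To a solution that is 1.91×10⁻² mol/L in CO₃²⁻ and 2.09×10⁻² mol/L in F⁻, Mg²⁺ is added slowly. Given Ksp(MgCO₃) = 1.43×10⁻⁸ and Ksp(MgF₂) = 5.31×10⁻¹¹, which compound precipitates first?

Each salt precipitates once Q = Ksp for that salt.
For MgCO₃: [Mg²⁺] = (Ksp/[CO₃²⁻]) = 7.49×10⁻⁷ mol/L
For MgF₂: [Mg²⁺] = (Ksp/[F⁻]^2) = 1.22×10⁻⁷ mol/L
MgF₂ requires the lower [Mg²⁺], so it precipitates first.

MgF₂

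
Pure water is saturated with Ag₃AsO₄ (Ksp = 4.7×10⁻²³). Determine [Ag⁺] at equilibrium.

3.4×10⁻⁶ M

Ag₃AsO₄(s) ⇌ 3 Ag⁺(aq) + AsO₄³⁻(aq)
If s mol/L of Ag₃AsO₄ dissolves, [Ag⁺] = 3s and [AsO₄³⁻] = s.
Ksp = [Ag⁺]^3[AsO₄³⁻] = (3s)^3 · s = 27s^4 = 4.7×10⁻²³
s = 1.1×10⁻⁶ M
[Ag⁺] = 3s = 3.4×10⁻⁶ M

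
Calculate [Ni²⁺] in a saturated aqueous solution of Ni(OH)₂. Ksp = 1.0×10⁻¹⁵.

Ni(OH)₂(s) ⇌ Ni²⁺(aq) + 2 OH⁻(aq)
If s mol/L of Ni(OH)₂ dissolves, [Ni²⁺] = s and [OH⁻] = 2s.
Ksp = [Ni²⁺][OH⁻]^2 = s · (2s)^2 = 4s^3 = 1.0×10⁻¹⁵
s = 6.3×10⁻⁶ mol L⁻¹
[Ni²⁺] = s = 6.3×10⁻⁶ mol L⁻¹

6.3×10⁻⁶ M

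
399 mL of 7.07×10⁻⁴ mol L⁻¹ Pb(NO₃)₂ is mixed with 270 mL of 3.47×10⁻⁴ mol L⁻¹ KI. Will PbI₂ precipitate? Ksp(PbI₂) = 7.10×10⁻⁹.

No

After mixing, V = 399 mL + 270 mL = 669 mL.
[Pb²⁺] = (7.07×10⁻⁴)(399)/669 = 4.22×10⁻⁴ mol L⁻¹
[I⁻] = (3.47×10⁻⁴)(270)/669 = 1.40×10⁻⁴ mol L⁻¹
Q = [Pb²⁺][I⁻]^2 = 8.27×10⁻¹²
Q = 8.27×10⁻¹² < Ksp = 7.10×10⁻⁹, so the solution is unsaturated and no precipitate forms.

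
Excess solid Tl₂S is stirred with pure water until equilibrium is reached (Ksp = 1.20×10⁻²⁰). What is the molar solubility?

Tl₂S(s) ⇌ 2 Tl⁺(aq) + S²⁻(aq)
Let s be the molar solubility. Then [Tl⁺] = 2s and [S²⁻] = s.
Ksp = [Tl⁺]^2[S²⁻] = (2s)^2 · s = 4s^3
4s^3 = 1.20×10⁻²⁰  ⇒  s^3 = 3.00×10⁻²¹
Taking the 3rd root, s = 1.44×10⁻⁷ mol/L.

1.44×10⁻⁷ M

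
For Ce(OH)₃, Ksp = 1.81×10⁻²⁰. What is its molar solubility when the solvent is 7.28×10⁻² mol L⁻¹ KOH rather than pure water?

4.69×10⁻¹⁷ M

Ce(OH)₃(s) ⇌ Ce³⁺(aq) + 3 OH⁻(aq)
With OH⁻ already at 7.28×10⁻² mol L⁻¹ and s small, take [OH⁻] ≈ 7.28×10⁻² mol L⁻¹ and [Ce³⁺] = s.
Ksp = [Ce³⁺][OH⁻]^3 = s(7.28×10⁻²)^3
s = 1.81×10⁻²⁰ / (7.28×10⁻²)^3 = 4.69×10⁻¹⁷
s = 4.69×10⁻¹⁷ mol L⁻¹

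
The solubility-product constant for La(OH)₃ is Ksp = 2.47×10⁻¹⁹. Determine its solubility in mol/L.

La(OH)₃(s) ⇌ La³⁺(aq) + 3 OH⁻(aq)
Let s be the molar solubility. Then [La³⁺] = s and [OH⁻] = 3s.
Ksp = [La³⁺][OH⁻]^3 = s · (3s)^3 = 27s^4
27s^4 = 2.47×10⁻¹⁹  ⇒  s^4 = 9.15×10⁻²¹
s = (9.15×10⁻²¹)^(1/4) = 9.78×10⁻⁶ M

9.78×10⁻⁶ M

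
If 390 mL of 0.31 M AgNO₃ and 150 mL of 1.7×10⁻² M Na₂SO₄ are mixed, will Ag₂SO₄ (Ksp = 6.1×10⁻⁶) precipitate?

Yes

Total volume after mixing = 390 + 150 = 540 mL.
[Ag⁺] = (0.31)(390)/540 = 0.22 M
[SO₄²⁻] = (1.7×10⁻²)(150)/540 = 4.7×10⁻³ M
Q = [Ag⁺]^2[SO₄²⁻] = 2.4×10⁻⁴
Q = 2.4×10⁻⁴ > Ksp = 6.1×10⁻⁶, so the solution is supersaturated and Ag₂SO₄ precipitates.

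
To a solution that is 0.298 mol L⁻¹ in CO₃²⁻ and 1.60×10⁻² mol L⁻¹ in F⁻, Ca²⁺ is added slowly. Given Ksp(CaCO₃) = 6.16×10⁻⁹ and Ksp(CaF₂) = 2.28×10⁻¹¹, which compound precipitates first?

CaCO₃

The threshold for precipitation is Q = Ksp.
For CaCO₃: [Ca²⁺] = (Ksp/[CO₃²⁻]) = 2.07×10⁻⁸ mol L⁻¹
For CaF₂: [Ca²⁺] = (Ksp/[F⁻]^2) = 8.91×10⁻⁸ mol L⁻¹
The smaller threshold [Ca²⁺] is reached first, so CaCO₃ precipitates first.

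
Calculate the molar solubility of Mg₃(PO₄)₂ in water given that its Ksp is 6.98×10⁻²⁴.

9.16×10⁻⁶ M

Mg₃(PO₄)₂(s) ⇌ 3 Mg²⁺(aq) + 2 PO₄³⁻(aq)
For each mole of Mg₃(PO₄)₂ that dissolves per liter, [Mg²⁺] = 3s and [PO₄³⁻] = 2s; let s denote this solubility.
Ksp = [Mg²⁺]^3[PO₄³⁻]^2 = (3s)^3 · (2s)^2 = 108s^5
108s^5 = 6.98×10⁻²⁴  ⇒  s^5 = 6.46×10⁻²⁶
Taking the 5th root, s = 9.16×10⁻⁶ M.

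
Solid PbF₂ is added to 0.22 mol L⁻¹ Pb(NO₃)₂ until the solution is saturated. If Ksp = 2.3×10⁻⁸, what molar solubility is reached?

PbF₂(s) ⇌ Pb²⁺(aq) + 2 F⁻(aq)
The solution already contains Pb²⁺ at 0.22 mol L⁻¹. Let s be the molar solubility of PbF₂.
[Pb²⁺] ≈ 0.22 mol L⁻¹ (common ion dominates); [F⁻] = 2s.
Ksp = [Pb²⁺][F⁻]^2 = (0.22)(2s)^2
(2s)^2 = 2.3×10⁻⁸ / (0.22) = 1.0×10⁻⁷
s = 1.6×10⁻⁴ mol L⁻¹

1.6×10⁻⁴ M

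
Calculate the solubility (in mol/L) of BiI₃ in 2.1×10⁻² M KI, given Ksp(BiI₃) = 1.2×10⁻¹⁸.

1.3×10⁻¹³ M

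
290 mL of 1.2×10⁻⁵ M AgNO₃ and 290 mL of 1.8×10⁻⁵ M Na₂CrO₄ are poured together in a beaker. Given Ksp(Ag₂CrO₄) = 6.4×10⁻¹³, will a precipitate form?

No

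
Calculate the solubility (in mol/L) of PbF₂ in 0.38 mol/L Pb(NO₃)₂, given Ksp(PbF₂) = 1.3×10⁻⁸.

PbF₂(s) ⇌ Pb²⁺(aq) + 2 F⁻(aq)
With Pb²⁺ already at 0.38 mol/L and s small, take [Pb²⁺] ≈ 0.38 mol/L and [F⁻] = 2s.
Ksp = [Pb²⁺][F⁻]^2 = (0.38)(2s)^2
(2s)^2 = 1.3×10⁻⁸ / (0.38) = 3.4×10⁻⁸
s = 9.2×10⁻⁵ mol/L

9.2×10⁻⁵ M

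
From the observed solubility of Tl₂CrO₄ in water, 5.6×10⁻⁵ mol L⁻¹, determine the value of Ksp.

Tl₂CrO₄(s) ⇌ 2 Tl⁺(aq) + CrO₄²⁻(aq)
With molar solubility s: [Tl⁺] = 2s, [CrO₄²⁻] = s.
Ksp = [Tl⁺]^2[CrO₄²⁻] = (2s)^2 · s = 4s^3
Ksp = 4 × (5.6×10⁻⁵)^3 = 7.0×10⁻¹³

Ksp = 7.0×10⁻¹³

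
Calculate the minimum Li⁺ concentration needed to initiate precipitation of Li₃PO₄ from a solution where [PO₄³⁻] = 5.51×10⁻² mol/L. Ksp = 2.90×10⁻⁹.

3.75×10⁻³ M

Precipitation begins when Q = Ksp.
Li₃PO₄(s) ⇌ 3 Li⁺(aq) + PO₄³⁻(aq)
Ksp = [Li⁺]^3[PO₄³⁻] = [Li⁺]^3(5.51×10⁻²)
[Li⁺]^3 = 2.90×10⁻⁹ / (5.51×10⁻²) = 5.26×10⁻⁸
[Li⁺] = 3.75×10⁻³ mol/L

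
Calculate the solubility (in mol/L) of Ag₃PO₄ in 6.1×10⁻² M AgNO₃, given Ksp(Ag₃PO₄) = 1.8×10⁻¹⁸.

Ag₃PO₄(s) ⇌ 3 Ag⁺(aq) + PO₄³⁻(aq)
Ag⁺ is already present at 6.1×10⁻² M. If s mol/L of Ag₃PO₄ dissolves, [PO₄³⁻] = s while [Ag⁺] ≈ 6.1×10⁻² M.
Ksp = [Ag⁺]^3[PO₄³⁻] = (6.1×10⁻²)^3s
s = 1.8×10⁻¹⁸ / (6.1×10⁻²)^3 = 7.9×10⁻¹⁵
s = 7.9×10⁻¹⁵ M

7.9×10⁻¹⁵ M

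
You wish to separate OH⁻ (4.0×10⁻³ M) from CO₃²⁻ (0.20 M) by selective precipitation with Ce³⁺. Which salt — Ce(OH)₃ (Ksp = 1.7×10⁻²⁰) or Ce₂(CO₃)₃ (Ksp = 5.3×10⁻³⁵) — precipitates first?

Ce₂(CO₃)₃

Precipitation begins when Q = Ksp.
For Ce(OH)₃: [Ce³⁺] = (Ksp/[OH⁻]^3) = 2.7×10⁻¹³ M
For Ce₂(CO₃)₃: [Ce³⁺] = (Ksp/[CO₃²⁻]^3)^(1/2) = 8.1×10⁻¹⁷ M
The smaller threshold [Ce³⁺] is reached first, so Ce₂(CO₃)₃ precipitates first.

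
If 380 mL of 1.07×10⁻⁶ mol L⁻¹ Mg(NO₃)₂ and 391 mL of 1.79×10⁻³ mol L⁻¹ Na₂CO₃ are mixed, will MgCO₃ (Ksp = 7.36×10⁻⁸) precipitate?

No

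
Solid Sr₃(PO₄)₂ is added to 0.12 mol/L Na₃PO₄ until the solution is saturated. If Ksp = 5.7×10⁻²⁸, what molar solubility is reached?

1.1×10⁻⁹ M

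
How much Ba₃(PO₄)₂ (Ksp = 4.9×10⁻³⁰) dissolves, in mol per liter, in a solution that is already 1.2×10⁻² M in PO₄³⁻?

Ba₃(PO₄)₂(s) ⇌ 3 Ba²⁺(aq) + 2 PO₄³⁻(aq)
Let s be the solubility of Ba₃(PO₄)₂ here. The common ion gives [PO₄³⁻] ≈ 1.2×10⁻² M, and [Ba²⁺] = 3s.
Ksp = [Ba²⁺]^3[PO₄³⁻]^2 = (3s)^3(1.2×10⁻²)^2
(3s)^3 = 4.9×10⁻³⁰ / (1.2×10⁻²)^2 = 3.4×10⁻²⁶
s = 1.1×10⁻⁹ M

1.1×10⁻⁹ M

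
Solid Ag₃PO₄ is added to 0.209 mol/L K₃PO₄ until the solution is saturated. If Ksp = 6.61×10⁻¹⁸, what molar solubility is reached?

1.05×10⁻⁶ M

Ag₃PO₄(s) ⇌ 3 Ag⁺(aq) + PO₄³⁻(aq)
The solution already contains PO₄³⁻ at 0.209 mol/L. Let s be the molar solubility of Ag₃PO₄.
[PO₄³⁻] ≈ 0.209 mol/L (common ion dominates); [Ag⁺] = 3s.
Ksp = [Ag⁺]^3[PO₄³⁻] = (3s)^3(0.209)
(3s)^3 = 6.61×10⁻¹⁸ / (0.209) = 3.16×10⁻¹⁷
s = 1.05×10⁻⁶ mol/L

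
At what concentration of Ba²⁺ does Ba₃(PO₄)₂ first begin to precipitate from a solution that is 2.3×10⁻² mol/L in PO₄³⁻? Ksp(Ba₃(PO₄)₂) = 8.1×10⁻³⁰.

2.5×10⁻⁹ M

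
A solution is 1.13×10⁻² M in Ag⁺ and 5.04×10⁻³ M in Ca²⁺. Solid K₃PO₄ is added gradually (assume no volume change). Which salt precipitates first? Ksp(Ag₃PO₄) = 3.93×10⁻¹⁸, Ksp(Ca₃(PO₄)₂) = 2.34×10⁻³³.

Precipitation of each salt begins when its ion product equals Ksp.
For Ag₃PO₄: [PO₄³⁻] = (Ksp/[Ag⁺]^3) = 2.72×10⁻¹² M
For Ca₃(PO₄)₂: [PO₄³⁻] = (Ksp/[Ca²⁺]^3)^(1/2) = 1.35×10⁻¹³ M
Since Ca₃(PO₄)₂ needs less PO₄³⁻ to reach saturation, it precipitates first.

Ca₃(PO₄)₂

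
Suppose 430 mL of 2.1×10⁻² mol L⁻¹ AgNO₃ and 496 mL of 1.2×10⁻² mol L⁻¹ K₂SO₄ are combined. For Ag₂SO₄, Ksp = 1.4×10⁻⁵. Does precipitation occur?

No

After mixing, V = 430 mL + 496 mL = 926 mL.
[Ag⁺] = (2.1×10⁻²)(430)/926 = 9.8×10⁻³ mol L⁻¹
[SO₄²⁻] = (1.2×10⁻²)(496)/926 = 6.4×10⁻³ mol L⁻¹
Q = [Ag⁺]^2[SO₄²⁻] = 6.1×10⁻⁷
Q < Ksp (6.1×10⁻⁷ vs 1.4×10⁻⁵); the solution remains unsaturated and no precipitate forms.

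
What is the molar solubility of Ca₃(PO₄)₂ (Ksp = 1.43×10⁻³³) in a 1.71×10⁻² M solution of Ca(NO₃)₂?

8.46×10⁻¹⁵ M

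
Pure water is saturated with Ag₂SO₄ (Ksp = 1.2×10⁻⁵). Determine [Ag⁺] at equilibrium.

Ag₂SO₄(s) ⇌ 2 Ag⁺(aq) + SO₄²⁻(aq)
For each mole of Ag₂SO₄ that dissolves per liter, [Ag⁺] = 2s and [SO₄²⁻] = s; let s denote this solubility.
Ksp = [Ag⁺]^2[SO₄²⁻] = (2s)^2 · s = 4s^3 = 1.2×10⁻⁵
s = 1.4×10⁻² M
[Ag⁺] = 2s = 2.9×10⁻² M

2.9×10⁻² M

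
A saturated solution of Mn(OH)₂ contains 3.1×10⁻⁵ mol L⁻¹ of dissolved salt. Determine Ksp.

Ksp = 1.2×10⁻¹³

Mn(OH)₂(s) ⇌ Mn²⁺(aq) + 2 OH⁻(aq)
For each mole of Mn(OH)₂ that dissolves per liter, [Mn²⁺] = s and [OH⁻] = 2s; let s denote this solubility.
Ksp = [Mn²⁺][OH⁻]^2 = s · (2s)^2 = 4s^3
Ksp = 4 × (3.1×10⁻⁵)^3 = 1.2×10⁻¹³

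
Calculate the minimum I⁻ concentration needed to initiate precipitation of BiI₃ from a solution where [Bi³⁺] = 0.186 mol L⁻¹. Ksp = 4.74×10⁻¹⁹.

1.37×10⁻⁶ M

Precipitation of each salt begins when its ion product equals Ksp.
BiI₃(s) ⇌ Bi³⁺(aq) + 3 I⁻(aq)
Ksp = [Bi³⁺][I⁻]^3 = [I⁻]^3(0.186)
[I⁻]^3 = 4.74×10⁻¹⁹ / (0.186) = 2.55×10⁻¹⁸
[I⁻] = 1.37×10⁻⁶ mol L⁻¹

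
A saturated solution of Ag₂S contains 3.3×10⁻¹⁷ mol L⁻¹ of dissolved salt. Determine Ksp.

Ksp = 1.4×10⁻⁴⁹

Ag₂S(s) ⇌ 2 Ag⁺(aq) + S²⁻(aq)
For each mole of Ag₂S that dissolves per liter, [Ag⁺] = 2s and [S²⁻] = s; let s denote this solubility.
Ksp = [Ag⁺]^2[S²⁻] = (2s)^2 · s = 4s^3
Ksp = 4 × (3.3×10⁻¹⁷)^3 = 1.4×10⁻⁴⁹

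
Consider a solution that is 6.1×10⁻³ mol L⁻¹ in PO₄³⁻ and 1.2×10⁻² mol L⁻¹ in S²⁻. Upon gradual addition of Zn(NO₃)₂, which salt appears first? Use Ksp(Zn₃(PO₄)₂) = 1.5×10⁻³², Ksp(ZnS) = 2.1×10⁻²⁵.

ZnS

The threshold for precipitation is Q = Ksp.
For Zn₃(PO₄)₂: [Zn²⁺] = (Ksp/[PO₄³⁻]^2)^(1/3) = 7.4×10⁻¹⁰ mol L⁻¹
For ZnS: [Zn²⁺] = (Ksp/[S²⁻]) = 1.8×10⁻²³ mol L⁻¹
The smaller threshold [Zn²⁺] is reached first, so ZnS precipitates first.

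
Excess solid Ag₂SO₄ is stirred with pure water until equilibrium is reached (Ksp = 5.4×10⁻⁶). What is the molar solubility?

1.1×10⁻² M

Ag₂SO₄(s) ⇌ 2 Ag⁺(aq) + SO₄²⁻(aq)
With molar solubility s: [Ag⁺] = 2s, [SO₄²⁻] = s.
Ksp = [Ag⁺]^2[SO₄²⁻] = (2s)^2 · s = 4s^3
4s^3 = 5.4×10⁻⁶  ⇒  s^3 = 1.4×10⁻⁶
Taking the 3rd root, s = 1.1×10⁻² M.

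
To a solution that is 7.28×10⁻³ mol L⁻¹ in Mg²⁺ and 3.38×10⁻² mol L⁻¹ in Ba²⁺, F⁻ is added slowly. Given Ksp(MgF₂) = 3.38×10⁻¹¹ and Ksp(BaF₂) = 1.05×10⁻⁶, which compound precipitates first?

MgF₂

A salt starts to precipitate once the ion product Q reaches its Ksp.
For MgF₂: [F⁻] = (Ksp/[Mg²⁺])^(1/2) = 6.81×10⁻⁵ mol L⁻¹
For BaF₂: [F⁻] = (Ksp/[Ba²⁺])^(1/2) = 5.57×10⁻³ mol L⁻¹
Since MgF₂ needs less F⁻ to reach saturation, it precipitates first.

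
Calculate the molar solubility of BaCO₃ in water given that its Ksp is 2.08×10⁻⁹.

BaCO₃(s) ⇌ Ba²⁺(aq) + CO₃²⁻(aq)
Call the molar solubility s, so that [Ba²⁺] = s and [CO₃²⁻] = s.
Ksp = [Ba²⁺][CO₃²⁻] = s · s = s^2
s^2 = 2.08×10⁻⁹
s = 4.56×10⁻⁵ mol L⁻¹

4.56×10⁻⁵ M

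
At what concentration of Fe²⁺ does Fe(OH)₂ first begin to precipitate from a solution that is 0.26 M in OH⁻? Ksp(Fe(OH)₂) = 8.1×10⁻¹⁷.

Each salt precipitates once Q = Ksp for that salt.
Fe(OH)₂(s) ⇌ Fe²⁺(aq) + 2 OH⁻(aq)
Ksp = [Fe²⁺][OH⁻]^2 = [Fe²⁺](0.26)^2
[Fe²⁺] = 8.1×10⁻¹⁷ / (0.26)^2 = 1.2×10⁻¹⁵
[Fe²⁺] = 1.2×10⁻¹⁵ M

1.2×10⁻¹⁵ M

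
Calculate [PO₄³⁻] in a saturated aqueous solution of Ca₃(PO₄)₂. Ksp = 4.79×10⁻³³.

2.69×10⁻⁷ M

Ca₃(PO₄)₂(s) ⇌ 3 Ca²⁺(aq) + 2 PO₄³⁻(aq)
For each mole of Ca₃(PO₄)₂ that dissolves per liter, [Ca²⁺] = 3s and [PO₄³⁻] = 2s; let s denote this solubility.
Ksp = [Ca²⁺]^3[PO₄³⁻]^2 = (3s)^3 · (2s)^2 = 108s^5 = 4.79×10⁻³³
s = 1.35×10⁻⁷ M
[PO₄³⁻] = 2s = 2.69×10⁻⁷ M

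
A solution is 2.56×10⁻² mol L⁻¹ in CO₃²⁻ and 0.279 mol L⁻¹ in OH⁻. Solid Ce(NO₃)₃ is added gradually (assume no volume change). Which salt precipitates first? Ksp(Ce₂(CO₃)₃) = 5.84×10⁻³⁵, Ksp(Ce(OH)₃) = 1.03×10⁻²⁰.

Precipitation begins when Q = Ksp.
For Ce₂(CO₃)₃: [Ce³⁺] = (Ksp/[CO₃²⁻]^3)^(1/2) = 1.87×10⁻¹⁵ mol L⁻¹
For Ce(OH)₃: [Ce³⁺] = (Ksp/[OH⁻]^3) = 4.74×10⁻¹⁹ mol L⁻¹
Ce(OH)₃ requires the lower [Ce³⁺], so it precipitates first.

Ce(OH)₃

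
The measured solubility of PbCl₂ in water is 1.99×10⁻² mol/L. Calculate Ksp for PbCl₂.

PbCl₂(s) ⇌ Pb²⁺(aq) + 2 Cl⁻(aq)
Let s be the molar solubility. Then [Pb²⁺] = s and [Cl⁻] = 2s.
Ksp = [Pb²⁺][Cl⁻]^2 = s · (2s)^2 = 4s^3
Ksp = 4 × (1.99×10⁻²)^3 = 3.15×10⁻⁵

Ksp = 3.15×10⁻⁵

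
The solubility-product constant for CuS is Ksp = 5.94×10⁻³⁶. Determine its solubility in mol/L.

CuS(s) ⇌ Cu²⁺(aq) + S²⁻(aq)
For each mole of CuS that dissolves per liter, [Cu²⁺] = s and [S²⁻] = s; let s denote this solubility.
Ksp = [Cu²⁺][S²⁻] = s · s = s^2
s^2 = 5.94×10⁻³⁶
s = 2.44×10⁻¹⁸ M

2.44×10⁻¹⁸ M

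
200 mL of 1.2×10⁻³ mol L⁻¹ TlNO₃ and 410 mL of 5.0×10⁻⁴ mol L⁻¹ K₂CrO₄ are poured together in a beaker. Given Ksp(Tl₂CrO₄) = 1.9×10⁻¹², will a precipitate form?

Yes

After mixing, V = 200 mL + 410 mL = 610 mL.
[Tl⁺] = (1.2×10⁻³)(200)/610 = 3.9×10⁻⁴ mol L⁻¹
[CrO₄²⁻] = (5.0×10⁻⁴)(410)/610 = 3.4×10⁻⁴ mol L⁻¹
Q = [Tl⁺]^2[CrO₄²⁻] = 5.2×10⁻¹¹
Since Q (5.2×10⁻¹¹) exceeds Ksp (1.9×10⁻¹²), Tl₂CrO₄ will precipitate.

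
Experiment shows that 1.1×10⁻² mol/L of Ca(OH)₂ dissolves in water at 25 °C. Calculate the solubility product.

Ksp = 5.3×10⁻⁶

Ca(OH)₂(s) ⇌ Ca²⁺(aq) + 2 OH⁻(aq)
Let s be the molar solubility. Then [Ca²⁺] = s and [OH⁻] = 2s.
Ksp = [Ca²⁺][OH⁻]^2 = s · (2s)^2 = 4s^3
Ksp = 4 × (1.1×10⁻²)^3 = 5.3×10⁻⁶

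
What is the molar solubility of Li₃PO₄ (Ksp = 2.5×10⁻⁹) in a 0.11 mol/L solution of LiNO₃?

Li₃PO₄(s) ⇌ 3 Li⁺(aq) + PO₄³⁻(aq)
Let s be the solubility of Li₃PO₄ here. The common ion gives [Li⁺] ≈ 0.11 mol/L, and [PO₄³⁻] = s.
Ksp = [Li⁺]^3[PO₄³⁻] = (0.11)^3s
s = 2.5×10⁻⁹ / (0.11)^3 = 1.9×10⁻⁶
s = 1.9×10⁻⁶ mol/L

1.9×10⁻⁶ M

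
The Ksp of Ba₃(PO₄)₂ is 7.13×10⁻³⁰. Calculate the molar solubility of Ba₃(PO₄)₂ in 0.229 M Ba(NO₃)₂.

1.22×10⁻¹⁴ M

Ba₃(PO₄)₂(s) ⇌ 3 Ba²⁺(aq) + 2 PO₄³⁻(aq)
With Ba²⁺ already at 0.229 M and s small, take [Ba²⁺] ≈ 0.229 M and [PO₄³⁻] = 2s.
Ksp = [Ba²⁺]^3[PO₄³⁻]^2 = (0.229)^3(2s)^2
(2s)^2 = 7.13×10⁻³⁰ / (0.229)^3 = 5.94×10⁻²⁸
s = 1.22×10⁻¹⁴ M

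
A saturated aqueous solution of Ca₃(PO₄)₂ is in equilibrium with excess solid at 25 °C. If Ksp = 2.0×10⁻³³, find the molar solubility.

1.1×10⁻⁷ M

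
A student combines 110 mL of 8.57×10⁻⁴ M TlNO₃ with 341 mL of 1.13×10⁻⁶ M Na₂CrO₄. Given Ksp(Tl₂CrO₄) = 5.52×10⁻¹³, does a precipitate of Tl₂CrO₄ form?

No

The combined volume is 451 mL.
[Tl⁺] = (8.57×10⁻⁴)(110)/451 = 2.09×10⁻⁴ M
[CrO₄²⁻] = (1.13×10⁻⁶)(341)/451 = 8.54×10⁻⁷ M
Q = [Tl⁺]^2[CrO₄²⁻] = 3.73×10⁻¹⁴
Q < Ksp (3.73×10⁻¹⁴ vs 5.52×10⁻¹³); the solution remains unsaturated and no precipitate forms.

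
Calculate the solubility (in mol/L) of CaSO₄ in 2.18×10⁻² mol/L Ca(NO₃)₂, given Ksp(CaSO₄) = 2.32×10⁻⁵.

CaSO₄(s) ⇌ Ca²⁺(aq) + SO₄²⁻(aq)
The solution already contains Ca²⁺ at 2.18×10⁻² mol/L. Let s be the molar solubility of CaSO₄.
[Ca²⁺] ≈ 2.18×10⁻² mol/L (common ion dominates); [SO₄²⁻] = s.
Ksp = [Ca²⁺][SO₄²⁻] = (2.18×10⁻²)s
s = 2.32×10⁻⁵ / (2.18×10⁻²) = 1.06×10⁻³
s = 1.06×10⁻³ mol/L

1.06×10⁻³ M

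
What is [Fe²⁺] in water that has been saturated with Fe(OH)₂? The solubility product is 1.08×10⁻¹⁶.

Fe(OH)₂(s) ⇌ Fe²⁺(aq) + 2 OH⁻(aq)
If s mol/L of Fe(OH)₂ dissolves, [Fe²⁺] = s and [OH⁻] = 2s.
Ksp = [Fe²⁺][OH⁻]^2 = s · (2s)^2 = 4s^3 = 1.08×10⁻¹⁶
s = 3.00×10⁻⁶ mol L⁻¹
[Fe²⁺] = s = 3.00×10⁻⁶ mol L⁻¹

3.00×10⁻⁶ M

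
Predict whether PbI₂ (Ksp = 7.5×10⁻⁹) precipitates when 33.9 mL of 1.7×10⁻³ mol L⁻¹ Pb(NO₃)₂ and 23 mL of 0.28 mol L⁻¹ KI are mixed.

Total volume after mixing = 33.9 + 23 = 56.9 mL.
[Pb²⁺] = (1.7×10⁻³)(33.9)/56.9 = 1.0×10⁻³ mol L⁻¹
[I⁻] = (0.28)(23)/56.9 = 0.11 mol L⁻¹
Q = [Pb²⁺][I⁻]^2 = 1.3×10⁻⁵
Since Q (1.3×10⁻⁵) exceeds Ksp (7.5×10⁻⁹), PbI₂ will precipitate.

Yes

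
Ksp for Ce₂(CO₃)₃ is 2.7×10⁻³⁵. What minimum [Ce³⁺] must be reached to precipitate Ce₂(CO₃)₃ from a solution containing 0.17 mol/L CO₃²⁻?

A salt starts to precipitate once the ion product Q reaches its Ksp.
Ce₂(CO₃)₃(s) ⇌ 2 Ce³⁺(aq) + 3 CO₃²⁻(aq)
Ksp = [Ce³⁺]^2[CO₃²⁻]^3 = [Ce³⁺]^2(0.17)^3
[Ce³⁺]^2 = 2.7×10⁻³⁵ / (0.17)^3 = 5.5×10⁻³³
[Ce³⁺] = 7.4×10⁻¹⁷ mol/L

7.4×10⁻¹⁷ M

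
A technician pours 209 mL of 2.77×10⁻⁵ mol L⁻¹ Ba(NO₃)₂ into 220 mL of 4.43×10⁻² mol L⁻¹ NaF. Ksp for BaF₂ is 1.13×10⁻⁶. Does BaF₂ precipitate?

No

The combined volume is 429 mL.
[Ba²⁺] = (2.77×10⁻⁵)(209)/429 = 1.35×10⁻⁵ mol L⁻¹
[F⁻] = (4.43×10⁻²)(220)/429 = 2.27×10⁻² mol L⁻¹
Q = [Ba²⁺][F⁻]^2 = 6.96×10⁻⁹
Since Q (6.96×10⁻⁹) is less than Ksp (1.13×10⁻⁶), no BaF₂ precipitates.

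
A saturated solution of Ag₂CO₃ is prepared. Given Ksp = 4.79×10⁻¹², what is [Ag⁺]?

2.12×10⁻⁴ M

Ag₂CO₃(s) ⇌ 2 Ag⁺(aq) + CO₃²⁻(aq)
With molar solubility s: [Ag⁺] = 2s, [CO₃²⁻] = s.
Ksp = [Ag⁺]^2[CO₃²⁻] = (2s)^2 · s = 4s^3 = 4.79×10⁻¹²
s = 1.06×10⁻⁴ mol L⁻¹
[Ag⁺] = 2s = 2.12×10⁻⁴ mol L⁻¹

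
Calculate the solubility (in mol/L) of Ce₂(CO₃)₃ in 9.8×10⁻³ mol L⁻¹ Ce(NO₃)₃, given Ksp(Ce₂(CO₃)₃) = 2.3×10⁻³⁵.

Ce₂(CO₃)₃(s) ⇌ 2 Ce³⁺(aq) + 3 CO₃²⁻(aq)
Let s be the solubility of Ce₂(CO₃)₃ here. The common ion gives [Ce³⁺] ≈ 9.8×10⁻³ mol L⁻¹, and [CO₃²⁻] = 3s.
Ksp = [Ce³⁺]^2[CO₃²⁻]^3 = (9.8×10⁻³)^2(3s)^3
(3s)^3 = 2.3×10⁻³⁵ / (9.8×10⁻³)^2 = 2.4×10⁻³¹
s = 2.1×10⁻¹¹ mol L⁻¹

2.1×10⁻¹¹ M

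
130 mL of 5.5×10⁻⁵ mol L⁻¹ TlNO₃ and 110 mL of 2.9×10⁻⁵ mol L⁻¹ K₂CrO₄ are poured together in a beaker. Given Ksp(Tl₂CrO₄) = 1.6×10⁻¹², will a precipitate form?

No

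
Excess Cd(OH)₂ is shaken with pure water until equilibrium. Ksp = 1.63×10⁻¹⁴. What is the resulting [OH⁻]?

3.19×10⁻⁵ M

Cd(OH)₂(s) ⇌ Cd²⁺(aq) + 2 OH⁻(aq)
For each mole of Cd(OH)₂ that dissolves per liter, [Cd²⁺] = s and [OH⁻] = 2s; let s denote this solubility.
Ksp = [Cd²⁺][OH⁻]^2 = s · (2s)^2 = 4s^3 = 1.63×10⁻¹⁴
s = 1.60×10⁻⁵ M
[OH⁻] = 2s = 3.19×10⁻⁵ M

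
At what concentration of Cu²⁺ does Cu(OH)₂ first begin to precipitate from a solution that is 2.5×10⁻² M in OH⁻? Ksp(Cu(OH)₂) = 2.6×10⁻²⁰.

4.2×10⁻¹⁷ M

The threshold for precipitation is Q = Ksp.
Cu(OH)₂(s) ⇌ Cu²⁺(aq) + 2 OH⁻(aq)
Ksp = [Cu²⁺][OH⁻]^2 = [Cu²⁺](2.5×10⁻²)^2
[Cu²⁺] = 2.6×10⁻²⁰ / (2.5×10⁻²)^2 = 4.2×10⁻¹⁷
[Cu²⁺] = 4.2×10⁻¹⁷ M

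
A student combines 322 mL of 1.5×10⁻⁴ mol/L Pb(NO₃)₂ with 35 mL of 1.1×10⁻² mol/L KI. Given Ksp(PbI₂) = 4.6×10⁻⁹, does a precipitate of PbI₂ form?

No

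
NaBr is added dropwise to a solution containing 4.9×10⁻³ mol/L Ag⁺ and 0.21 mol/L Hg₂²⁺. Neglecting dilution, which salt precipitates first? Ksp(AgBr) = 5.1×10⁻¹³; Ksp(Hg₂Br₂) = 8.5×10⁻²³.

Precipitation begins when Q = Ksp.
For AgBr: [Br⁻] = (Ksp/[Ag⁺]) = 1.0×10⁻¹⁰ mol/L
For Hg₂Br₂: [Br⁻] = (Ksp/[Hg₂²⁺])^(1/2) = 2.0×10⁻¹¹ mol/L
Hg₂Br₂ requires the lower [Br⁻], so it precipitates first.

Hg₂Br₂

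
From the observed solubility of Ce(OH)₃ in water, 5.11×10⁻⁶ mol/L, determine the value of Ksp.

Ksp = 1.84×10⁻²⁰

Ce(OH)₃(s) ⇌ Ce³⁺(aq) + 3 OH⁻(aq)
If s mol/L of Ce(OH)₃ dissolves, [Ce³⁺] = s and [OH⁻] = 3s.
Ksp = [Ce³⁺][OH⁻]^3 = s · (3s)^3 = 27s^4
Ksp = 27 × (5.11×10⁻⁶)^4 = 1.84×10⁻²⁰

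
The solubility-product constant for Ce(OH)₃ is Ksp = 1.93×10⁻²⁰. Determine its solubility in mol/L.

5.17×10⁻⁶ M

Ce(OH)₃(s) ⇌ Ce³⁺(aq) + 3 OH⁻(aq)
Let s be the molar solubility. Then [Ce³⁺] = s and [OH⁻] = 3s.
Ksp = [Ce³⁺][OH⁻]^3 = s · (3s)^3 = 27s^4
27s^4 = 1.93×10⁻²⁰  ⇒  s^4 = 7.15×10⁻²²
s = (7.15×10⁻²²)^(1/4) = 5.17×10⁻⁶ mol L⁻¹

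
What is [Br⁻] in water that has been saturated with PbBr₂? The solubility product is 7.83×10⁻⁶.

PbBr₂(s) ⇌ Pb²⁺(aq) + 2 Br⁻(aq)
For each mole of PbBr₂ that dissolves per liter, [Pb²⁺] = s and [Br⁻] = 2s; let s denote this solubility.
Ksp = [Pb²⁺][Br⁻]^2 = s · (2s)^2 = 4s^3 = 7.83×10⁻⁶
s = 1.25×10⁻² mol L⁻¹
[Br⁻] = 2s = 2.50×10⁻² mol L⁻¹

2.50×10⁻² M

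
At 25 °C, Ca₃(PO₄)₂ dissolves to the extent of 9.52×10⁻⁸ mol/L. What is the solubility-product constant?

Ksp = 8.45×10⁻³⁴

Ca₃(PO₄)₂(s) ⇌ 3 Ca²⁺(aq) + 2 PO₄³⁻(aq)
Let s be the molar solubility. Then [Ca²⁺] = 3s and [PO₄³⁻] = 2s.
Ksp = [Ca²⁺]^3[PO₄³⁻]^2 = (3s)^3 · (2s)^2 = 108s^5
Ksp = 108 × (9.52×10⁻⁸)^5 = 8.45×10⁻³⁴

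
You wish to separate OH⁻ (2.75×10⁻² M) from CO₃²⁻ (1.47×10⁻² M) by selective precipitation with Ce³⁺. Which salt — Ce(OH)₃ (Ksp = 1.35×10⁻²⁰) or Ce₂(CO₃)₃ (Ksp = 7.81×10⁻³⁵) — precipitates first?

Ce(OH)₃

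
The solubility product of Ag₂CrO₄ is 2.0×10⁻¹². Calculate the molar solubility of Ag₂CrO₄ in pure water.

7.9×10⁻⁵ M

Ag₂CrO₄(s) ⇌ 2 Ag⁺(aq) + CrO₄²⁻(aq)
Let s be the molar solubility. Then [Ag⁺] = 2s and [CrO₄²⁻] = s.
Ksp = [Ag⁺]^2[CrO₄²⁻] = (2s)^2 · s = 4s^3
4s^3 = 2.0×10⁻¹²  ⇒  s^3 = 5.0×10⁻¹³
s = (5.0×10⁻¹³)^(1/3) = 7.9×10⁻⁵ mol/L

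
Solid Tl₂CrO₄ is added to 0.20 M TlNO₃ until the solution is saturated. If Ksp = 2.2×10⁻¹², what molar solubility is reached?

Tl₂CrO₄(s) ⇌ 2 Tl⁺(aq) + CrO₄²⁻(aq)
The solution already contains Tl⁺ at 0.20 M. Let s be the molar solubility of Tl₂CrO₄.
[Tl⁺] ≈ 0.20 M (common ion dominates); [CrO₄²⁻] = s.
Ksp = [Tl⁺]^2[CrO₄²⁻] = (0.20)^2s
s = 2.2×10⁻¹² / (0.20)^2 = 5.5×10⁻¹¹
s = 5.5×10⁻¹¹ M

5.5×10⁻¹¹ M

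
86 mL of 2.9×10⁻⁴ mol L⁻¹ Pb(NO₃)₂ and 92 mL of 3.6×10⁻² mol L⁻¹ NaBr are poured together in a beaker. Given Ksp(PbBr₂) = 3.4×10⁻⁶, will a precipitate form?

No

Total volume after mixing = 86 + 92 = 178 mL.
[Pb²⁺] = (2.9×10⁻⁴)(86)/178 = 1.4×10⁻⁴ mol L⁻¹
[Br⁻] = (3.6×10⁻²)(92)/178 = 1.9×10⁻² mol L⁻¹
Q = [Pb²⁺][Br⁻]^2 = 4.9×10⁻⁸
Q = 4.9×10⁻⁸ < Ksp = 3.4×10⁻⁶, so the solution is unsaturated and no precipitate forms.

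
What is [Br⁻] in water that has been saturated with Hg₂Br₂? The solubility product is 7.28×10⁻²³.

Hg₂Br₂(s) ⇌ Hg₂²⁺(aq) + 2 Br⁻(aq)
With molar solubility s: [Hg₂²⁺] = s, [Br⁻] = 2s.
Ksp = [Hg₂²⁺][Br⁻]^2 = s · (2s)^2 = 4s^3 = 7.28×10⁻²³
s = 2.63×10⁻⁸ M
[Br⁻] = 2s = 5.26×10⁻⁸ M

5.26×10⁻⁸ M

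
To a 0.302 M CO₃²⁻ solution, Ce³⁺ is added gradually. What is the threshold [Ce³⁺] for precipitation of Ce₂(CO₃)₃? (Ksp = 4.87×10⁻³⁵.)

4.20×10⁻¹⁷ M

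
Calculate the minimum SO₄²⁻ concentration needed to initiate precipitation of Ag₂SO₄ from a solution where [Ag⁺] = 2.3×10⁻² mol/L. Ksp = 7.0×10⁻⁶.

1.3×10⁻² M

The threshold for precipitation is Q = Ksp.
Ag₂SO₄(s) ⇌ 2 Ag⁺(aq) + SO₄²⁻(aq)
Ksp = [Ag⁺]^2[SO₄²⁻] = [SO₄²⁻](2.3×10⁻²)^2
[SO₄²⁻] = 7.0×10⁻⁶ / (2.3×10⁻²)^2 = 1.3×10⁻²
[SO₄²⁻] = 1.3×10⁻² mol/L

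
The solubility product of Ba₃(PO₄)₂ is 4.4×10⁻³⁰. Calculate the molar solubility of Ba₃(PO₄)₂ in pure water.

Ba₃(PO₄)₂(s) ⇌ 3 Ba²⁺(aq) + 2 PO₄³⁻(aq)
Call the molar solubility s, so that [Ba²⁺] = 3s and [PO₄³⁻] = 2s.
Ksp = [Ba²⁺]^3[PO₄³⁻]^2 = (3s)^3 · (2s)^2 = 108s^5
108s^5 = 4.4×10⁻³⁰  ⇒  s^5 = 4.1×10⁻³²
Taking the 5th root, s = 5.3×10⁻⁷ mol/L.

5.3×10⁻⁷ M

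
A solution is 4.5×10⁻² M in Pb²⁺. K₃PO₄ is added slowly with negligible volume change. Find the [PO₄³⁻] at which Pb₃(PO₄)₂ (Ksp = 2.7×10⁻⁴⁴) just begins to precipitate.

Precipitation begins when Q = Ksp.
Pb₃(PO₄)₂(s) ⇌ 3 Pb²⁺(aq) + 2 PO₄³⁻(aq)
Ksp = [Pb²⁺]^3[PO₄³⁻]^2 = [PO₄³⁻]^2(4.5×10⁻²)^3
[PO₄³⁻]^2 = 2.7×10⁻⁴⁴ / (4.5×10⁻²)^3 = 3.0×10⁻⁴⁰
[PO₄³⁻] = 1.7×10⁻²⁰ M

1.7×10⁻²⁰ M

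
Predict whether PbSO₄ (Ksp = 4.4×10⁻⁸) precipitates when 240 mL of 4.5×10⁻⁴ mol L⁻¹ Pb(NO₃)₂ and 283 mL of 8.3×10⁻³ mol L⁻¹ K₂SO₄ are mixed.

Yes

Total volume after mixing = 240 + 283 = 523 mL.
[Pb²⁺] = (4.5×10⁻⁴)(240)/523 = 2.1×10⁻⁴ mol L⁻¹
[SO₄²⁻] = (8.3×10⁻³)(283)/523 = 4.5×10⁻³ mol L⁻¹
Q = [Pb²⁺][SO₄²⁻] = 9.3×10⁻⁷
Q = 9.3×10⁻⁷ > Ksp = 4.4×10⁻⁸, so the solution is supersaturated and PbSO₄ precipitates.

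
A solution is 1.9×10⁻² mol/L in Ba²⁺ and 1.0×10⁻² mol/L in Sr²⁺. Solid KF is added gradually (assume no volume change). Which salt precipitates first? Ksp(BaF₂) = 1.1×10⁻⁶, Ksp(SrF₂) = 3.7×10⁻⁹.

Precipitation of each salt begins when its ion product equals Ksp.
For BaF₂: [F⁻] = (Ksp/[Ba²⁺])^(1/2) = 7.6×10⁻³ mol/L
For SrF₂: [F⁻] = (Ksp/[Sr²⁺])^(1/2) = 6.1×10⁻⁴ mol/L
Since SrF₂ needs less F⁻ to reach saturation, it precipitates first.

SrF₂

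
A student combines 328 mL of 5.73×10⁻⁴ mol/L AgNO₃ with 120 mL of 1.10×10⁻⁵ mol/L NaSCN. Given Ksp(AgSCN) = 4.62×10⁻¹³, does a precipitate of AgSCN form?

After mixing, V = 328 mL + 120 mL = 448 mL.
[Ag⁺] = (5.73×10⁻⁴)(328)/448 = 4.20×10⁻⁴ mol/L
[SCN⁻] = (1.10×10⁻⁵)(120)/448 = 2.95×10⁻⁶ mol/L
Q = [Ag⁺][SCN⁻] = 1.24×10⁻⁹
Q = 1.24×10⁻⁹ > Ksp = 4.62×10⁻¹³, so the solution is supersaturated and AgSCN precipitates.

Yes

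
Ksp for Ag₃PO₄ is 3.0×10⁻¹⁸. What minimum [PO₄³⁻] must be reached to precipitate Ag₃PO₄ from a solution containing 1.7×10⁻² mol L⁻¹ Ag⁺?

Precipitation of each salt begins when its ion product equals Ksp.
Ag₃PO₄(s) ⇌ 3 Ag⁺(aq) + PO₄³⁻(aq)
Ksp = [Ag⁺]^3[PO₄³⁻] = [PO₄³⁻](1.7×10⁻²)^3
[PO₄³⁻] = 3.0×10⁻¹⁸ / (1.7×10⁻²)^3 = 6.1×10⁻¹³
[PO₄³⁻] = 6.1×10⁻¹³ mol L⁻¹

6.1×10⁻¹³ M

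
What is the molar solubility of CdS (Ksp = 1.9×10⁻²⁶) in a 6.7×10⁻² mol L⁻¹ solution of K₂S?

CdS(s) ⇌ Cd²⁺(aq) + S²⁻(aq)
The solution already contains S²⁻ at 6.7×10⁻² mol L⁻¹. Let s be the molar solubility of CdS.
[S²⁻] ≈ 6.7×10⁻² mol L⁻¹ (common ion dominates); [Cd²⁺] = s.
Ksp = [Cd²⁺][S²⁻] = s(6.7×10⁻²)
s = 1.9×10⁻²⁶ / (6.7×10⁻²) = 2.8×10⁻²⁵
s = 2.8×10⁻²⁵ mol L⁻¹

2.8×10⁻²⁵ M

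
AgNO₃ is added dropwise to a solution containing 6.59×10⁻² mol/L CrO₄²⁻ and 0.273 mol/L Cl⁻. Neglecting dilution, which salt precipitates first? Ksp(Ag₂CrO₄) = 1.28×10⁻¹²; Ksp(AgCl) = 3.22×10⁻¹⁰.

Precipitation of each salt begins when its ion product equals Ksp.
For Ag₂CrO₄: [Ag⁺] = (Ksp/[CrO₄²⁻])^(1/2) = 4.41×10⁻⁶ mol/L
For AgCl: [Ag⁺] = (Ksp/[Cl⁻]) = 1.18×10⁻⁹ mol/L
AgCl requires the lower [Ag⁺], so it precipitates first.

AgCl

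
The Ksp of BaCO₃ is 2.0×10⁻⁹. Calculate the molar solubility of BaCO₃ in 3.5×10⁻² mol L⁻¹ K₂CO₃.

5.7×10⁻⁸ M

BaCO₃(s) ⇌ Ba²⁺(aq) + CO₃²⁻(aq)
The solution already contains CO₃²⁻ at 3.5×10⁻² mol L⁻¹. Let s be the molar solubility of BaCO₃.
[CO₃²⁻] ≈ 3.5×10⁻² mol L⁻¹ (common ion dominates); [Ba²⁺] = s.
Ksp = [Ba²⁺][CO₃²⁻] = s(3.5×10⁻²)
s = 2.0×10⁻⁹ / (3.5×10⁻²) = 5.7×10⁻⁸
s = 5.7×10⁻⁸ mol L⁻¹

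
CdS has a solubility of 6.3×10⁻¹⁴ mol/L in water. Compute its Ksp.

CdS(s) ⇌ Cd²⁺(aq) + S²⁻(aq)
With molar solubility s: [Cd²⁺] = s, [S²⁻] = s.
Ksp = [Cd²⁺][S²⁻] = s · s = s^2
Ksp = (6.3×10⁻¹⁴)^2 = 4.0×10⁻²⁷

Ksp = 4.0×10⁻²⁷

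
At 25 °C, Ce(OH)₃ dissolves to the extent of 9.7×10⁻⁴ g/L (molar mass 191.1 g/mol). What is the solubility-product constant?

Ksp = 1.8×10⁻²⁰

Convert to molarity: s = 9.7×10⁻⁴ / 191.1 = 5.076×10⁻⁶ mol/L
Ce(OH)₃(s) ⇌ Ce³⁺(aq) + 3 OH⁻(aq)
If s mol/L of Ce(OH)₃ dissolves, [Ce³⁺] = s and [OH⁻] = 3s.
Ksp = [Ce³⁺][OH⁻]^3 = s · (3s)^3 = 27s^4
Ksp = 27 × (5.076×10⁻⁶)^4 = 1.8×10⁻²⁰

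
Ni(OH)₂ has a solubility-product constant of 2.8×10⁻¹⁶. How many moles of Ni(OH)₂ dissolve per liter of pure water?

4.1×10⁻⁶ M

Ni(OH)₂(s) ⇌ Ni²⁺(aq) + 2 OH⁻(aq)
For each mole of Ni(OH)₂ that dissolves per liter, [Ni²⁺] = s and [OH⁻] = 2s; let s denote this solubility.
Ksp = [Ni²⁺][OH⁻]^2 = s · (2s)^2 = 4s^3
4s^3 = 2.8×10⁻¹⁶  ⇒  s^3 = 7.0×10⁻¹⁷
s = 4.1×10⁻⁶ mol/L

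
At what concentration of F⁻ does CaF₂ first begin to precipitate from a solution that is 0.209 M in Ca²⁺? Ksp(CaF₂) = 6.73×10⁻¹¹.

Precipitation begins when Q = Ksp.
CaF₂(s) ⇌ Ca²⁺(aq) + 2 F⁻(aq)
Ksp = [Ca²⁺][F⁻]^2 = [F⁻]^2(0.209)
[F⁻]^2 = 6.73×10⁻¹¹ / (0.209) = 3.22×10⁻¹⁰
[F⁻] = 1.79×10⁻⁵ M

1.79×10⁻⁵ M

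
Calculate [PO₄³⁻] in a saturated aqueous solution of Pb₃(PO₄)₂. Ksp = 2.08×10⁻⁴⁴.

1.44×10⁻⁹ M

Pb₃(PO₄)₂(s) ⇌ 3 Pb²⁺(aq) + 2 PO₄³⁻(aq)
Let s be the molar solubility. Then [Pb²⁺] = 3s and [PO₄³⁻] = 2s.
Ksp = [Pb²⁺]^3[PO₄³⁻]^2 = (3s)^3 · (2s)^2 = 108s^5 = 2.08×10⁻⁴⁴
s = 7.19×10⁻¹⁰ M
[PO₄³⁻] = 2s = 1.44×10⁻⁹ M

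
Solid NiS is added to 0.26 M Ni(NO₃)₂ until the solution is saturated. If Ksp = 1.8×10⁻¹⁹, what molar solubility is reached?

6.9×10⁻¹⁹ M

NiS(s) ⇌ Ni²⁺(aq) + S²⁻(aq)
The solution already contains Ni²⁺ at 0.26 M. Let s be the molar solubility of NiS.
[Ni²⁺] ≈ 0.26 M (common ion dominates); [S²⁻] = s.
Ksp = [Ni²⁺][S²⁻] = (0.26)s
s = 1.8×10⁻¹⁹ / (0.26) = 6.9×10⁻¹⁹
s = 6.9×10⁻¹⁹ M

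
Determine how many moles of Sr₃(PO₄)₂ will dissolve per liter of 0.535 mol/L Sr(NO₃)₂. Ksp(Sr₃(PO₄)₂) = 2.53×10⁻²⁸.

Sr₃(PO₄)₂(s) ⇌ 3 Sr²⁺(aq) + 2 PO₄³⁻(aq)
Let s be the solubility of Sr₃(PO₄)₂ here. The common ion gives [Sr²⁺] ≈ 0.535 mol/L, and [PO₄³⁻] = 2s.
Ksp = [Sr²⁺]^3[PO₄³⁻]^2 = (0.535)^3(2s)^2
(2s)^2 = 2.53×10⁻²⁸ / (0.535)^3 = 1.65×10⁻²⁷
s = 2.03×10⁻¹⁴ mol/L

2.03×10⁻¹⁴ M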